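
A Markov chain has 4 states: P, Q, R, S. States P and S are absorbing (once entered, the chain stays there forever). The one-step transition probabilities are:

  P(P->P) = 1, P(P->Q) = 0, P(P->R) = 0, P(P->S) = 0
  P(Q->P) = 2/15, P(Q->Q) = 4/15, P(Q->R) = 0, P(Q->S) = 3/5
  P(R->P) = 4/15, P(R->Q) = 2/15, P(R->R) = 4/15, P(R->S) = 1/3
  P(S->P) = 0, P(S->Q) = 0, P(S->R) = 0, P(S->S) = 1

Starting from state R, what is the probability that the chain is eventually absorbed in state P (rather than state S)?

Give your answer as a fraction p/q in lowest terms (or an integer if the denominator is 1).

Let a_i = P(absorbed in P | start in state i).
Boundary conditions: a_P = 1, a_S = 0.
For each transient state i, a_i = sum_j P(i->j) * a_j:
  a_Q = 2/15*a_P + 4/15*a_Q + 0*a_R + 3/5*a_S
  a_R = 4/15*a_P + 2/15*a_Q + 4/15*a_R + 1/3*a_S

Substituting a_P = 1 and a_S = 0, rearrange to (I - Q) a = r where r[i] = P(i -> P):
  [11/15, 0] . (a_Q, a_R) = 2/15
  [-2/15, 11/15] . (a_Q, a_R) = 4/15

Solving yields:
  a_Q = 2/11
  a_R = 48/121

Starting state is R, so the absorption probability is a_R = 48/121.

Answer: 48/121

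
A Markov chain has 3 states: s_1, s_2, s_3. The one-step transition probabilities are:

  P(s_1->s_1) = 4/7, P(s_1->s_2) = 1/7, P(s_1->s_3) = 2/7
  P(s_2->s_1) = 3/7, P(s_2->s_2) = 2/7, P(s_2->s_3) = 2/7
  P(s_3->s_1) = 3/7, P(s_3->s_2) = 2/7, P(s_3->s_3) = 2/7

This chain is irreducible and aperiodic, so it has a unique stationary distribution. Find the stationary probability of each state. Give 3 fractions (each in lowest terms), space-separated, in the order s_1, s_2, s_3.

Answer: 1/2 3/14 2/7

Derivation:
The stationary distribution satisfies pi = pi * P, i.e.:
  pi_s_1 = 4/7*pi_s_1 + 3/7*pi_s_2 + 3/7*pi_s_3
  pi_s_2 = 1/7*pi_s_1 + 2/7*pi_s_2 + 2/7*pi_s_3
  pi_s_3 = 2/7*pi_s_1 + 2/7*pi_s_2 + 2/7*pi_s_3
with normalization: pi_s_1 + pi_s_2 + pi_s_3 = 1.

Using the first 2 balance equations plus normalization, the linear system A*pi = b is:
  [-3/7, 3/7, 3/7] . pi = 0
  [1/7, -5/7, 2/7] . pi = 0
  [1, 1, 1] . pi = 1

Solving yields:
  pi_s_1 = 1/2
  pi_s_2 = 3/14
  pi_s_3 = 2/7

Verification (pi * P):
  1/2*4/7 + 3/14*3/7 + 2/7*3/7 = 1/2 = pi_s_1  (ok)
  1/2*1/7 + 3/14*2/7 + 2/7*2/7 = 3/14 = pi_s_2  (ok)
  1/2*2/7 + 3/14*2/7 + 2/7*2/7 = 2/7 = pi_s_3  (ok)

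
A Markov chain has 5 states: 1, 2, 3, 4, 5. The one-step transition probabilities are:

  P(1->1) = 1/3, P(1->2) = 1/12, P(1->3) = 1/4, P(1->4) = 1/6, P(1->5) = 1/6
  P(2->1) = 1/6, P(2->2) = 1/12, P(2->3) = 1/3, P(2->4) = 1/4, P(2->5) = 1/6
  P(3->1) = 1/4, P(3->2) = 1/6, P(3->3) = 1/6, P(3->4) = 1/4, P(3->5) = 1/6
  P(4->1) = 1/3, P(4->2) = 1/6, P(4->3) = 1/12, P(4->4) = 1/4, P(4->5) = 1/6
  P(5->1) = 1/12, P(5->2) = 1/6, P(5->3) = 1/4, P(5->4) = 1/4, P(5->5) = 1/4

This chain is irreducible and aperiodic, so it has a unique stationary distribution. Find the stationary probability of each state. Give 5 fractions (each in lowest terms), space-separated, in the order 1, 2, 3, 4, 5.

The stationary distribution satisfies pi = pi * P, i.e.:
  pi_1 = 1/3*pi_1 + 1/6*pi_2 + 1/4*pi_3 + 1/3*pi_4 + 1/12*pi_5
  pi_2 = 1/12*pi_1 + 1/12*pi_2 + 1/6*pi_3 + 1/6*pi_4 + 1/6*pi_5
  pi_3 = 1/4*pi_1 + 1/3*pi_2 + 1/6*pi_3 + 1/12*pi_4 + 1/4*pi_5
  pi_4 = 1/6*pi_1 + 1/4*pi_2 + 1/4*pi_3 + 1/4*pi_4 + 1/4*pi_5
  pi_5 = 1/6*pi_1 + 1/6*pi_2 + 1/6*pi_3 + 1/6*pi_4 + 1/4*pi_5
with normalization: pi_1 + pi_2 + pi_3 + pi_4 + pi_5 = 1.

Using the first 4 balance equations plus normalization, the linear system A*pi = b is:
  [-2/3, 1/6, 1/4, 1/3, 1/12] . pi = 0
  [1/12, -11/12, 1/6, 1/6, 1/6] . pi = 0
  [1/4, 1/3, -5/6, 1/12, 1/4] . pi = 0
  [1/6, 1/4, 1/4, -3/4, 1/4] . pi = 0
  [1, 1, 1, 1, 1] . pi = 1

Solving yields:
  pi_1 = 4689/18887
  pi_2 = 2545/18887
  pi_3 = 3888/18887
  pi_4 = 4331/18887
  pi_5 = 2/11

Verification (pi * P):
  4689/18887*1/3 + 2545/18887*1/6 + 3888/18887*1/4 + 4331/18887*1/3 + 2/11*1/12 = 4689/18887 = pi_1  (ok)
  4689/18887*1/12 + 2545/18887*1/12 + 3888/18887*1/6 + 4331/18887*1/6 + 2/11*1/6 = 2545/18887 = pi_2  (ok)
  4689/18887*1/4 + 2545/18887*1/3 + 3888/18887*1/6 + 4331/18887*1/12 + 2/11*1/4 = 3888/18887 = pi_3  (ok)
  4689/18887*1/6 + 2545/18887*1/4 + 3888/18887*1/4 + 4331/18887*1/4 + 2/11*1/4 = 4331/18887 = pi_4  (ok)
  4689/18887*1/6 + 2545/18887*1/6 + 3888/18887*1/6 + 4331/18887*1/6 + 2/11*1/4 = 2/11 = pi_5  (ok)

Answer: 4689/18887 2545/18887 3888/18887 4331/18887 2/11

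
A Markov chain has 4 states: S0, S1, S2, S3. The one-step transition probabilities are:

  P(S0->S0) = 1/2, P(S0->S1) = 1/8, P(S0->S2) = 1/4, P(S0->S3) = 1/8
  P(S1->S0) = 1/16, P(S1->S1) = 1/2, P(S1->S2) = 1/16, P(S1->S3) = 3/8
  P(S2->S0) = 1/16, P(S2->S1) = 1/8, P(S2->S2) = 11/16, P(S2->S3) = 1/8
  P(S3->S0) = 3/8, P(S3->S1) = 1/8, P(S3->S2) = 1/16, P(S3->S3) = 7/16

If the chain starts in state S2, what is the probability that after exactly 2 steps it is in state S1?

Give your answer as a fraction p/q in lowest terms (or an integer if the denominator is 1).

Computing P^2 by repeated multiplication:
P^1 =
  S0: [1/2, 1/8, 1/4, 1/8]
  S1: [1/16, 1/2, 1/16, 3/8]
  S2: [1/16, 1/8, 11/16, 1/8]
  S3: [3/8, 1/8, 1/16, 7/16]
P^2 =
  S0: [41/128, 11/64, 5/16, 25/128]
  S1: [53/256, 5/16, 29/256, 47/128]
  S2: [33/256, 11/64, 129/256, 25/128]
  S3: [93/256, 11/64, 11/64, 75/256]

(P^2)[S2 -> S1] = 11/64

Answer: 11/64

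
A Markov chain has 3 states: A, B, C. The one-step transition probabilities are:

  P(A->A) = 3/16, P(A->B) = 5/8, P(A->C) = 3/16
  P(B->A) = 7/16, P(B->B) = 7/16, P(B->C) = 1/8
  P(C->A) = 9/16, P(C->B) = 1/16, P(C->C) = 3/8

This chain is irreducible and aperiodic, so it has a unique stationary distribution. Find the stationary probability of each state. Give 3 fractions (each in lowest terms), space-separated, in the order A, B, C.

Answer: 44/119 103/238 47/238

Derivation:
The stationary distribution satisfies pi = pi * P, i.e.:
  pi_A = 3/16*pi_A + 7/16*pi_B + 9/16*pi_C
  pi_B = 5/8*pi_A + 7/16*pi_B + 1/16*pi_C
  pi_C = 3/16*pi_A + 1/8*pi_B + 3/8*pi_C
with normalization: pi_A + pi_B + pi_C = 1.

Using the first 2 balance equations plus normalization, the linear system A*pi = b is:
  [-13/16, 7/16, 9/16] . pi = 0
  [5/8, -9/16, 1/16] . pi = 0
  [1, 1, 1] . pi = 1

Solving yields:
  pi_A = 44/119
  pi_B = 103/238
  pi_C = 47/238

Verification (pi * P):
  44/119*3/16 + 103/238*7/16 + 47/238*9/16 = 44/119 = pi_A  (ok)
  44/119*5/8 + 103/238*7/16 + 47/238*1/16 = 103/238 = pi_B  (ok)
  44/119*3/16 + 103/238*1/8 + 47/238*3/8 = 47/238 = pi_C  (ok)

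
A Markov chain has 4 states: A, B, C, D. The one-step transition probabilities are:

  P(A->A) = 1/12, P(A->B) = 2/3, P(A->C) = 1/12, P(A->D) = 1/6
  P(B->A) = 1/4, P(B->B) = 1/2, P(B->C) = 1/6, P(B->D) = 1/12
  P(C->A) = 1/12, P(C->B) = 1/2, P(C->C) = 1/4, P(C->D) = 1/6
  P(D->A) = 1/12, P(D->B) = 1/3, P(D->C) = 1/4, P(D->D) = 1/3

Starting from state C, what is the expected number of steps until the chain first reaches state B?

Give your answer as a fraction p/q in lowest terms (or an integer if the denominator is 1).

Answer: 360/173

Derivation:
Let h_i = expected steps to first reach B from state i.
Boundary: h_B = 0.
First-step equations for the other states:
  h_A = 1 + 1/12*h_A + 2/3*h_B + 1/12*h_C + 1/6*h_D
  h_C = 1 + 1/12*h_A + 1/2*h_B + 1/4*h_C + 1/6*h_D
  h_D = 1 + 1/12*h_A + 1/3*h_B + 1/4*h_C + 1/3*h_D

Substituting h_B = 0 and rearranging gives the linear system (I - Q) h = 1:
  [11/12, -1/12, -1/6] . (h_A, h_C, h_D) = 1
  [-1/12, 3/4, -1/6] . (h_A, h_C, h_D) = 1
  [-1/12, -1/4, 2/3] . (h_A, h_C, h_D) = 1

Solving yields:
  h_A = 300/173
  h_C = 360/173
  h_D = 432/173

Starting state is C, so the expected hitting time is h_C = 360/173.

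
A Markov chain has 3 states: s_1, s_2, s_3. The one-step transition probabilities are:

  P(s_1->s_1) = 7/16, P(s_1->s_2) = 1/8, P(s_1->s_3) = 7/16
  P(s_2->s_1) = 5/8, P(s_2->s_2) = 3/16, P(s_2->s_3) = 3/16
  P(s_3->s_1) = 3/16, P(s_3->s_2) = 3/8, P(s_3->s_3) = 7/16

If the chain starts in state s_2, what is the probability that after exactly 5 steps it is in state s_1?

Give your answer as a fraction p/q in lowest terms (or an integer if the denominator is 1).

Computing P^5 by repeated multiplication:
P^1 =
  s_1: [7/16, 1/8, 7/16]
  s_2: [5/8, 3/16, 3/16]
  s_3: [3/16, 3/8, 7/16]
P^2 =
  s_1: [45/128, 31/128, 13/32]
  s_2: [109/256, 47/256, 25/64]
  s_3: [51/128, 33/128, 11/32]
P^3 =
  s_1: [781/2048, 495/2048, 193/512]
  s_2: [1533/4096, 959/4096, 401/1024]
  s_3: [819/2048, 465/2048, 191/512]
P^4 =
  s_1: [12733/32768, 7679/32768, 3089/8192]
  s_2: [25133/65536, 15567/65536, 6209/16384]
  s_3: [12675/32768, 7617/32768, 3119/8192]
P^5 =
  s_1: [202989/524288, 122639/524288, 49665/131072]
  s_2: [406109/1048576, 245983/1048576, 99121/262144]
  s_3: [202323/524288, 123057/524288, 49727/131072]

(P^5)[s_2 -> s_1] = 406109/1048576

Answer: 406109/1048576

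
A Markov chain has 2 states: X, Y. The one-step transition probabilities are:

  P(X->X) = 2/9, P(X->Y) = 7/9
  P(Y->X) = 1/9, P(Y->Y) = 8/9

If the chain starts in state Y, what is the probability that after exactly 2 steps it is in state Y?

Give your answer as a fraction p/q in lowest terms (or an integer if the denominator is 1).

Answer: 71/81

Derivation:
Computing P^2 by repeated multiplication:
P^1 =
  X: [2/9, 7/9]
  Y: [1/9, 8/9]
P^2 =
  X: [11/81, 70/81]
  Y: [10/81, 71/81]

(P^2)[Y -> Y] = 71/81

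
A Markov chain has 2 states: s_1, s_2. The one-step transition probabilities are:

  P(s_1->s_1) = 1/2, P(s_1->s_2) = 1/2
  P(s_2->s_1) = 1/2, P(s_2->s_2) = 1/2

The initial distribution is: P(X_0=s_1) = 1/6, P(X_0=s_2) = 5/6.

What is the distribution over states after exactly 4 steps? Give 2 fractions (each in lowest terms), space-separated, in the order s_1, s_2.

Propagating the distribution step by step (d_{t+1} = d_t * P):
d_0 = (s_1=1/6, s_2=5/6)
  d_1[s_1] = 1/6*1/2 + 5/6*1/2 = 1/2
  d_1[s_2] = 1/6*1/2 + 5/6*1/2 = 1/2
d_1 = (s_1=1/2, s_2=1/2)
  d_2[s_1] = 1/2*1/2 + 1/2*1/2 = 1/2
  d_2[s_2] = 1/2*1/2 + 1/2*1/2 = 1/2
d_2 = (s_1=1/2, s_2=1/2)
  d_3[s_1] = 1/2*1/2 + 1/2*1/2 = 1/2
  d_3[s_2] = 1/2*1/2 + 1/2*1/2 = 1/2
d_3 = (s_1=1/2, s_2=1/2)
  d_4[s_1] = 1/2*1/2 + 1/2*1/2 = 1/2
  d_4[s_2] = 1/2*1/2 + 1/2*1/2 = 1/2
d_4 = (s_1=1/2, s_2=1/2)

Answer: 1/2 1/2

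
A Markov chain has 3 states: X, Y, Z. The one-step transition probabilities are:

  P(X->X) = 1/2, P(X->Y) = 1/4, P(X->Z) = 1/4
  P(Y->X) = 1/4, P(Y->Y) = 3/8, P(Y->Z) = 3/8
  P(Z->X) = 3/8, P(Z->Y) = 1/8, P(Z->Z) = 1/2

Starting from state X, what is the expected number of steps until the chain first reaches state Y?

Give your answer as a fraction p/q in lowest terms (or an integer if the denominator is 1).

Answer: 24/5

Derivation:
Let h_i = expected steps to first reach Y from state i.
Boundary: h_Y = 0.
First-step equations for the other states:
  h_X = 1 + 1/2*h_X + 1/4*h_Y + 1/4*h_Z
  h_Z = 1 + 3/8*h_X + 1/8*h_Y + 1/2*h_Z

Substituting h_Y = 0 and rearranging gives the linear system (I - Q) h = 1:
  [1/2, -1/4] . (h_X, h_Z) = 1
  [-3/8, 1/2] . (h_X, h_Z) = 1

Solving yields:
  h_X = 24/5
  h_Z = 28/5

Starting state is X, so the expected hitting time is h_X = 24/5.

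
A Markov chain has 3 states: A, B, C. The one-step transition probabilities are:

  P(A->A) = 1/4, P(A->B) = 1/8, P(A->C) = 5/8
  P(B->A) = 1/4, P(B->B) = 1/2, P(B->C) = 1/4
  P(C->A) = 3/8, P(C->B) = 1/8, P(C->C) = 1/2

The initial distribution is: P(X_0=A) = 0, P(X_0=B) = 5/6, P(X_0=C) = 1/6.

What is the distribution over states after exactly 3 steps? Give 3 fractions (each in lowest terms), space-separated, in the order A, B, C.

Answer: 931/3072 239/1024 89/192

Derivation:
Propagating the distribution step by step (d_{t+1} = d_t * P):
d_0 = (A=0, B=5/6, C=1/6)
  d_1[A] = 0*1/4 + 5/6*1/4 + 1/6*3/8 = 13/48
  d_1[B] = 0*1/8 + 5/6*1/2 + 1/6*1/8 = 7/16
  d_1[C] = 0*5/8 + 5/6*1/4 + 1/6*1/2 = 7/24
d_1 = (A=13/48, B=7/16, C=7/24)
  d_2[A] = 13/48*1/4 + 7/16*1/4 + 7/24*3/8 = 55/192
  d_2[B] = 13/48*1/8 + 7/16*1/2 + 7/24*1/8 = 37/128
  d_2[C] = 13/48*5/8 + 7/16*1/4 + 7/24*1/2 = 163/384
d_2 = (A=55/192, B=37/128, C=163/384)
  d_3[A] = 55/192*1/4 + 37/128*1/4 + 163/384*3/8 = 931/3072
  d_3[B] = 55/192*1/8 + 37/128*1/2 + 163/384*1/8 = 239/1024
  d_3[C] = 55/192*5/8 + 37/128*1/4 + 163/384*1/2 = 89/192
d_3 = (A=931/3072, B=239/1024, C=89/192)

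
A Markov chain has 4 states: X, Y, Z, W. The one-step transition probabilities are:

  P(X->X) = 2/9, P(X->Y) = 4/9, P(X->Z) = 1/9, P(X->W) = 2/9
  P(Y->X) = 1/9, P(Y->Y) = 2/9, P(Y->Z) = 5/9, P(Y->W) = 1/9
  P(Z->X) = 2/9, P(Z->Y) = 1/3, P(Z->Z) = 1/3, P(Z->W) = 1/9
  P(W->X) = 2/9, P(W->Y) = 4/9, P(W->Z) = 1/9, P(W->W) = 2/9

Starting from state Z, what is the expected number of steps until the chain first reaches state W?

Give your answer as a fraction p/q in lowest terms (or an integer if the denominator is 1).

Let h_i = expected steps to first reach W from state i.
Boundary: h_W = 0.
First-step equations for the other states:
  h_X = 1 + 2/9*h_X + 4/9*h_Y + 1/9*h_Z + 2/9*h_W
  h_Y = 1 + 1/9*h_X + 2/9*h_Y + 5/9*h_Z + 1/9*h_W
  h_Z = 1 + 2/9*h_X + 1/3*h_Y + 1/3*h_Z + 1/9*h_W

Substituting h_W = 0 and rearranging gives the linear system (I - Q) h = 1:
  [7/9, -4/9, -1/9] . (h_X, h_Y, h_Z) = 1
  [-1/9, 7/9, -5/9] . (h_X, h_Y, h_Z) = 1
  [-2/9, -1/3, 2/3] . (h_X, h_Y, h_Z) = 1

Solving yields:
  h_X = 27/4
  h_Y = 23/3
  h_Z = 91/12

Starting state is Z, so the expected hitting time is h_Z = 91/12.

Answer: 91/12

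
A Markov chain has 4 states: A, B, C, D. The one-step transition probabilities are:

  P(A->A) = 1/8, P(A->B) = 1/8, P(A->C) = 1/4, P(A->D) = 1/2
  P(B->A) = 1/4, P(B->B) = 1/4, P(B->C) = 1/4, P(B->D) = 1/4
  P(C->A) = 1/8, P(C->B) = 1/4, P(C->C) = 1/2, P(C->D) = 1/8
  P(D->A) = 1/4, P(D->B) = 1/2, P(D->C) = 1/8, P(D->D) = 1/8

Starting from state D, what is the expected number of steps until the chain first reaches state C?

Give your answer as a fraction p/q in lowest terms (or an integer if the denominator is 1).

Let h_i = expected steps to first reach C from state i.
Boundary: h_C = 0.
First-step equations for the other states:
  h_A = 1 + 1/8*h_A + 1/8*h_B + 1/4*h_C + 1/2*h_D
  h_B = 1 + 1/4*h_A + 1/4*h_B + 1/4*h_C + 1/4*h_D
  h_D = 1 + 1/4*h_A + 1/2*h_B + 1/8*h_C + 1/8*h_D

Substituting h_C = 0 and rearranging gives the linear system (I - Q) h = 1:
  [7/8, -1/8, -1/2] . (h_A, h_B, h_D) = 1
  [-1/4, 3/4, -1/4] . (h_A, h_B, h_D) = 1
  [-1/4, -1/2, 7/8] . (h_A, h_B, h_D) = 1

Solving yields:
  h_A = 166/35
  h_B = 162/35
  h_D = 36/7

Starting state is D, so the expected hitting time is h_D = 36/7.

Answer: 36/7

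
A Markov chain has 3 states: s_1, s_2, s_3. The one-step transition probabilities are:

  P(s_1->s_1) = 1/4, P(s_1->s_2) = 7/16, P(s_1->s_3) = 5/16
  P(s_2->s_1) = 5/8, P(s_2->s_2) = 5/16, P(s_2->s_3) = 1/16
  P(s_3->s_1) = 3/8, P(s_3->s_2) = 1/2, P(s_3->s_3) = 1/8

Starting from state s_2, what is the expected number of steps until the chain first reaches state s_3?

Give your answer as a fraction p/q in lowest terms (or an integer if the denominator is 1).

Answer: 176/31

Derivation:
Let h_i = expected steps to first reach s_3 from state i.
Boundary: h_s_3 = 0.
First-step equations for the other states:
  h_s_1 = 1 + 1/4*h_s_1 + 7/16*h_s_2 + 5/16*h_s_3
  h_s_2 = 1 + 5/8*h_s_1 + 5/16*h_s_2 + 1/16*h_s_3

Substituting h_s_3 = 0 and rearranging gives the linear system (I - Q) h = 1:
  [3/4, -7/16] . (h_s_1, h_s_2) = 1
  [-5/8, 11/16] . (h_s_1, h_s_2) = 1

Solving yields:
  h_s_1 = 144/31
  h_s_2 = 176/31

Starting state is s_2, so the expected hitting time is h_s_2 = 176/31.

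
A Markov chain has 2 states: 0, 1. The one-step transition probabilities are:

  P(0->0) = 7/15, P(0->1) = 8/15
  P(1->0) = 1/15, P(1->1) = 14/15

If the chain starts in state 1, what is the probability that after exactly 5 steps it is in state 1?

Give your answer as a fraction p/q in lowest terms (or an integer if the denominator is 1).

Computing P^5 by repeated multiplication:
P^1 =
  0: [7/15, 8/15]
  1: [1/15, 14/15]
P^2 =
  0: [19/75, 56/75]
  1: [7/75, 68/75]
P^3 =
  0: [21/125, 104/125]
  1: [13/125, 112/125]
P^4 =
  0: [251/1875, 1624/1875]
  1: [203/1875, 1672/1875]
P^5 =
  0: [1127/9375, 8248/9375]
  1: [1031/9375, 8344/9375]

(P^5)[1 -> 1] = 8344/9375

Answer: 8344/9375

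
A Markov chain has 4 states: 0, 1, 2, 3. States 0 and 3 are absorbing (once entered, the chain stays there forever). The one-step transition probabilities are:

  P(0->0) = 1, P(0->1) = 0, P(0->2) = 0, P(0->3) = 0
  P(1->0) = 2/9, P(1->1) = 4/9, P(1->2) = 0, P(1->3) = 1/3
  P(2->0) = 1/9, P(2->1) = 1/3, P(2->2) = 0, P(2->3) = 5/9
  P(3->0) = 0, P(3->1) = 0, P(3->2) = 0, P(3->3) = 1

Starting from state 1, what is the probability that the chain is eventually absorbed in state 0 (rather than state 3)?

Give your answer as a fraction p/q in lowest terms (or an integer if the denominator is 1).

Answer: 2/5

Derivation:
Let a_i = P(absorbed in 0 | start in state i).
Boundary conditions: a_0 = 1, a_3 = 0.
For each transient state i, a_i = sum_j P(i->j) * a_j:
  a_1 = 2/9*a_0 + 4/9*a_1 + 0*a_2 + 1/3*a_3
  a_2 = 1/9*a_0 + 1/3*a_1 + 0*a_2 + 5/9*a_3

Substituting a_0 = 1 and a_3 = 0, rearrange to (I - Q) a = r where r[i] = P(i -> 0):
  [5/9, 0] . (a_1, a_2) = 2/9
  [-1/3, 1] . (a_1, a_2) = 1/9

Solving yields:
  a_1 = 2/5
  a_2 = 11/45

Starting state is 1, so the absorption probability is a_1 = 2/5.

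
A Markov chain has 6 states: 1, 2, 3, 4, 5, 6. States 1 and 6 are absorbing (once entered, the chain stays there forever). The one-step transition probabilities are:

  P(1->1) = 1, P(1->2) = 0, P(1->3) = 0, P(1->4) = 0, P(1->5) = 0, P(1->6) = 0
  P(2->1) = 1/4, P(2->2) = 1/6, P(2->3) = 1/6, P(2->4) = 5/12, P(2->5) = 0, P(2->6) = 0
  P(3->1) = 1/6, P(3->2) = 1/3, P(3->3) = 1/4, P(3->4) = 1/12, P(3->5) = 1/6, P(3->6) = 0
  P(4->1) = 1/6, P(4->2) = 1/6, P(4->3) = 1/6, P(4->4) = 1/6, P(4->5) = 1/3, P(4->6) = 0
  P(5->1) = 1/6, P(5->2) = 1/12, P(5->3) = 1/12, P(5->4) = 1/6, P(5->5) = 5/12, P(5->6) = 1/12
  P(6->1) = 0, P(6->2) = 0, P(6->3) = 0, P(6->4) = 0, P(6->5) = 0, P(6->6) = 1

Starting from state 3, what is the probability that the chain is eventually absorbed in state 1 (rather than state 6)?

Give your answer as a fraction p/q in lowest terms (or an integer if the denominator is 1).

Answer: 1531/1681

Derivation:
Let a_i = P(absorbed in 1 | start in state i).
Boundary conditions: a_1 = 1, a_6 = 0.
For each transient state i, a_i = sum_j P(i->j) * a_j:
  a_2 = 1/4*a_1 + 1/6*a_2 + 1/6*a_3 + 5/12*a_4 + 0*a_5 + 0*a_6
  a_3 = 1/6*a_1 + 1/3*a_2 + 1/4*a_3 + 1/12*a_4 + 1/6*a_5 + 0*a_6
  a_4 = 1/6*a_1 + 1/6*a_2 + 1/6*a_3 + 1/6*a_4 + 1/3*a_5 + 0*a_6
  a_5 = 1/6*a_1 + 1/12*a_2 + 1/12*a_3 + 1/6*a_4 + 5/12*a_5 + 1/12*a_6

Substituting a_1 = 1 and a_6 = 0, rearrange to (I - Q) a = r where r[i] = P(i -> 1):
  [5/6, -1/6, -5/12, 0] . (a_2, a_3, a_4, a_5) = 1/4
  [-1/3, 3/4, -1/12, -1/6] . (a_2, a_3, a_4, a_5) = 1/6
  [-1/6, -1/6, 5/6, -1/3] . (a_2, a_3, a_4, a_5) = 1/6
  [-1/12, -1/12, -1/6, 7/12] . (a_2, a_3, a_4, a_5) = 1/6

Solving yields:
  a_2 = 1557/1681
  a_3 = 1531/1681
  a_4 = 1493/1681
  a_5 = 1348/1681

Starting state is 3, so the absorption probability is a_3 = 1531/1681.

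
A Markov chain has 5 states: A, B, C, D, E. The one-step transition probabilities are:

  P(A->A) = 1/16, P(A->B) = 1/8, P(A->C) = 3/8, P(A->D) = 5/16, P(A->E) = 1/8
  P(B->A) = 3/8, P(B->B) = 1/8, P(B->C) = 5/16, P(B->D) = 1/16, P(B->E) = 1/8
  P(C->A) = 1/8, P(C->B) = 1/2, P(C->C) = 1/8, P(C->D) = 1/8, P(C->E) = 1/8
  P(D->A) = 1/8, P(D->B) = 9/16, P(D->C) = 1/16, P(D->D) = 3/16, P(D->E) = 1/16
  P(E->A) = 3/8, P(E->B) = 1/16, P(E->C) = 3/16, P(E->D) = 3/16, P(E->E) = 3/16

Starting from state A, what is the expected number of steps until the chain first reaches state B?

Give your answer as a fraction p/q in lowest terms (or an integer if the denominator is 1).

Answer: 5144/1551

Derivation:
Let h_i = expected steps to first reach B from state i.
Boundary: h_B = 0.
First-step equations for the other states:
  h_A = 1 + 1/16*h_A + 1/8*h_B + 3/8*h_C + 5/16*h_D + 1/8*h_E
  h_C = 1 + 1/8*h_A + 1/2*h_B + 1/8*h_C + 1/8*h_D + 1/8*h_E
  h_D = 1 + 1/8*h_A + 9/16*h_B + 1/16*h_C + 3/16*h_D + 1/16*h_E
  h_E = 1 + 3/8*h_A + 1/16*h_B + 3/16*h_C + 3/16*h_D + 3/16*h_E

Substituting h_B = 0 and rearranging gives the linear system (I - Q) h = 1:
  [15/16, -3/8, -5/16, -1/8] . (h_A, h_C, h_D, h_E) = 1
  [-1/8, 7/8, -1/8, -1/8] . (h_A, h_C, h_D, h_E) = 1
  [-1/8, -1/16, 13/16, -1/16] . (h_A, h_C, h_D, h_E) = 1
  [-3/8, -3/16, -3/16, 13/16] . (h_A, h_C, h_D, h_E) = 1

Solving yields:
  h_A = 5144/1551
  h_C = 82/33
  h_D = 1152/517
  h_E = 1990/517

Starting state is A, so the expected hitting time is h_A = 5144/1551.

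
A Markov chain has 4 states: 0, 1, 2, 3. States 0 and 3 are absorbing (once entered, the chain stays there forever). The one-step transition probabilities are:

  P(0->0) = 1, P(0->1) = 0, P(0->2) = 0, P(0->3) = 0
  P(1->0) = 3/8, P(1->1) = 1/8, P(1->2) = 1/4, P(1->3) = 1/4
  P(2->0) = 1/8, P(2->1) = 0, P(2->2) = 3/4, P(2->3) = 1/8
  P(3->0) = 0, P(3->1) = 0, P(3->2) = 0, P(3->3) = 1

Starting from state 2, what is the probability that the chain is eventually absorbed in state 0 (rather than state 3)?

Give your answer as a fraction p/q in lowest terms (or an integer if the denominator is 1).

Answer: 1/2

Derivation:
Let a_i = P(absorbed in 0 | start in state i).
Boundary conditions: a_0 = 1, a_3 = 0.
For each transient state i, a_i = sum_j P(i->j) * a_j:
  a_1 = 3/8*a_0 + 1/8*a_1 + 1/4*a_2 + 1/4*a_3
  a_2 = 1/8*a_0 + 0*a_1 + 3/4*a_2 + 1/8*a_3

Substituting a_0 = 1 and a_3 = 0, rearrange to (I - Q) a = r where r[i] = P(i -> 0):
  [7/8, -1/4] . (a_1, a_2) = 3/8
  [0, 1/4] . (a_1, a_2) = 1/8

Solving yields:
  a_1 = 4/7
  a_2 = 1/2

Starting state is 2, so the absorption probability is a_2 = 1/2.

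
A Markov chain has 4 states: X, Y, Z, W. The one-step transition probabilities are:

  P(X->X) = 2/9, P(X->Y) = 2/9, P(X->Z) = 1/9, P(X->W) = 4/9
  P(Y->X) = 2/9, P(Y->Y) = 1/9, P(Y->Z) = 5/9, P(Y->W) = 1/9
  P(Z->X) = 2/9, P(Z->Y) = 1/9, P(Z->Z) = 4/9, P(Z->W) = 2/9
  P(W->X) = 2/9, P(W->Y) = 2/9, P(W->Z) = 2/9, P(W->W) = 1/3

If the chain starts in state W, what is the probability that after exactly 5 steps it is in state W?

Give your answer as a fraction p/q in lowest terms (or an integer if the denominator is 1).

Answer: 16807/59049

Derivation:
Computing P^5 by repeated multiplication:
P^1 =
  X: [2/9, 2/9, 1/9, 4/9]
  Y: [2/9, 1/9, 5/9, 1/9]
  Z: [2/9, 1/9, 4/9, 2/9]
  W: [2/9, 2/9, 2/9, 1/3]
P^2 =
  X: [2/9, 5/27, 8/27, 8/27]
  Y: [2/9, 4/27, 29/81, 22/81]
  Z: [2/9, 13/81, 1/3, 23/81]
  W: [2/9, 14/81, 26/81, 23/81]
P^3 =
  X: [2/9, 41/243, 79/243, 23/81]
  Y: [2/9, 121/729, 238/729, 208/729]
  Z: [2/9, 122/729, 79/243, 208/729]
  W: [2/9, 122/729, 238/729, 23/81]
P^4 =
  X: [2/9, 122/729, 713/2187, 622/2187]
  Y: [2/9, 1099/6561, 2135/6561, 623/2187]
  Z: [2/9, 1099/6561, 712/2187, 1868/6561]
  W: [2/9, 122/729, 2138/6561, 1867/6561]
P^5 =
  X: [2/9, 3295/19683, 6412/19683, 5602/19683]
  Y: [2/9, 3296/19683, 19231/59049, 16808/59049]
  Z: [2/9, 9887/59049, 2137/6561, 16807/59049]
  W: [2/9, 9886/59049, 19234/59049, 16807/59049]

(P^5)[W -> W] = 16807/59049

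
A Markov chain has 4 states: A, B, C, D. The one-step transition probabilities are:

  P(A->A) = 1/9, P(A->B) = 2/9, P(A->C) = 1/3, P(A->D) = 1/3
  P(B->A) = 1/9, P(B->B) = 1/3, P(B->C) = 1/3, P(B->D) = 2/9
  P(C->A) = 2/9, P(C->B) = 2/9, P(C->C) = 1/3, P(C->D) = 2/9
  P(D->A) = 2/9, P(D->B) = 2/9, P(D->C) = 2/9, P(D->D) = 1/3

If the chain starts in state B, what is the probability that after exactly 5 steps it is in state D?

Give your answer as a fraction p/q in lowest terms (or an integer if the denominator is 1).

Computing P^5 by repeated multiplication:
P^1 =
  A: [1/9, 2/9, 1/3, 1/3]
  B: [1/9, 1/3, 1/3, 2/9]
  C: [2/9, 2/9, 1/3, 2/9]
  D: [2/9, 2/9, 2/9, 1/3]
P^2 =
  A: [5/27, 20/81, 8/27, 22/81]
  B: [14/81, 7/27, 25/81, 7/27]
  C: [14/81, 20/81, 25/81, 22/81]
  D: [14/81, 20/81, 8/27, 23/81]
P^3 =
  A: [127/729, 182/729, 221/729, 199/729]
  B: [127/729, 61/243, 74/243, 197/729]
  C: [128/729, 182/729, 221/729, 22/81]
  D: [128/729, 182/729, 220/729, 199/729]
P^4 =
  A: [383/2187, 1640/6561, 1988/6561, 1784/6561]
  B: [1148/6561, 547/2187, 1990/6561, 22/81]
  C: [1148/6561, 1640/6561, 221/729, 1784/6561]
  D: [1148/6561, 1640/6561, 1988/6561, 595/2187]
P^5 =
  A: [10333/59049, 14762/59049, 17899/59049, 16055/59049]
  B: [10333/59049, 4921/19683, 221/729, 16052/59049]
  C: [10334/59049, 14762/59049, 17899/59049, 16054/59049]
  D: [10334/59049, 14762/59049, 5966/19683, 16055/59049]

(P^5)[B -> D] = 16052/59049

Answer: 16052/59049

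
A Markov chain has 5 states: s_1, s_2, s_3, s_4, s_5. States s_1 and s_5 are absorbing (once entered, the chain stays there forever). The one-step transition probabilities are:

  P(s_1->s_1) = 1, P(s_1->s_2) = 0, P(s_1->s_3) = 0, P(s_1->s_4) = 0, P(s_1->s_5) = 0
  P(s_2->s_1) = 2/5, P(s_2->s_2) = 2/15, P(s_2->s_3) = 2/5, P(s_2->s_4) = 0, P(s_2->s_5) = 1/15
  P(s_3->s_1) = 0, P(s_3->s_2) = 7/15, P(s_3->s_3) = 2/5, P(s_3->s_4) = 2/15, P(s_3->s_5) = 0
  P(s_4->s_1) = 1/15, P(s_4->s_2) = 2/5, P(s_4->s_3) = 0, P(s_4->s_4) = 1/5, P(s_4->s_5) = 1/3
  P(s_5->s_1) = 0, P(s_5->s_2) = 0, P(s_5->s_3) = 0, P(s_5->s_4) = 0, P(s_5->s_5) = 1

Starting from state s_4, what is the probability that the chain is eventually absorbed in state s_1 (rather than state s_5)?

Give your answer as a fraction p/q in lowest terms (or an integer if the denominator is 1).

Answer: 133/276

Derivation:
Let a_i = P(absorbed in s_1 | start in state i).
Boundary conditions: a_s_1 = 1, a_s_5 = 0.
For each transient state i, a_i = sum_j P(i->j) * a_j:
  a_s_2 = 2/5*a_s_1 + 2/15*a_s_2 + 2/5*a_s_3 + 0*a_s_4 + 1/15*a_s_5
  a_s_3 = 0*a_s_1 + 7/15*a_s_2 + 2/5*a_s_3 + 2/15*a_s_4 + 0*a_s_5
  a_s_4 = 1/15*a_s_1 + 2/5*a_s_2 + 0*a_s_3 + 1/5*a_s_4 + 1/3*a_s_5

Substituting a_s_1 = 1 and a_s_5 = 0, rearrange to (I - Q) a = r where r[i] = P(i -> s_1):
  [13/15, -2/5, 0] . (a_s_2, a_s_3, a_s_4) = 2/5
  [-7/15, 3/5, -2/15] . (a_s_2, a_s_3, a_s_4) = 0
  [-2/5, 0, 4/5] . (a_s_2, a_s_3, a_s_4) = 1/15

Solving yields:
  a_s_2 = 55/69
  a_s_3 = 301/414
  a_s_4 = 133/276

Starting state is s_4, so the absorption probability is a_s_4 = 133/276.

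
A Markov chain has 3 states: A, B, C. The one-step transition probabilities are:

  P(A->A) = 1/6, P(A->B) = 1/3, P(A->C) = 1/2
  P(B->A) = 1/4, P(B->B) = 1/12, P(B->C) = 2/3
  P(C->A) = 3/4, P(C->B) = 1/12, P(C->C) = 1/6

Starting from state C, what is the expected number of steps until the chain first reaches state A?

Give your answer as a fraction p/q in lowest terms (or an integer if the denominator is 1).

Answer: 24/17

Derivation:
Let h_i = expected steps to first reach A from state i.
Boundary: h_A = 0.
First-step equations for the other states:
  h_B = 1 + 1/4*h_A + 1/12*h_B + 2/3*h_C
  h_C = 1 + 3/4*h_A + 1/12*h_B + 1/6*h_C

Substituting h_A = 0 and rearranging gives the linear system (I - Q) h = 1:
  [11/12, -2/3] . (h_B, h_C) = 1
  [-1/12, 5/6] . (h_B, h_C) = 1

Solving yields:
  h_B = 36/17
  h_C = 24/17

Starting state is C, so the expected hitting time is h_C = 24/17.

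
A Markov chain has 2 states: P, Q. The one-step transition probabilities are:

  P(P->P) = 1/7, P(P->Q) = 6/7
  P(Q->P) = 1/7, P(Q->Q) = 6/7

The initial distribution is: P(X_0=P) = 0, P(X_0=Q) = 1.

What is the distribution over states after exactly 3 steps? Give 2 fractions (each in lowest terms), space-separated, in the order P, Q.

Answer: 1/7 6/7

Derivation:
Propagating the distribution step by step (d_{t+1} = d_t * P):
d_0 = (P=0, Q=1)
  d_1[P] = 0*1/7 + 1*1/7 = 1/7
  d_1[Q] = 0*6/7 + 1*6/7 = 6/7
d_1 = (P=1/7, Q=6/7)
  d_2[P] = 1/7*1/7 + 6/7*1/7 = 1/7
  d_2[Q] = 1/7*6/7 + 6/7*6/7 = 6/7
d_2 = (P=1/7, Q=6/7)
  d_3[P] = 1/7*1/7 + 6/7*1/7 = 1/7
  d_3[Q] = 1/7*6/7 + 6/7*6/7 = 6/7
d_3 = (P=1/7, Q=6/7)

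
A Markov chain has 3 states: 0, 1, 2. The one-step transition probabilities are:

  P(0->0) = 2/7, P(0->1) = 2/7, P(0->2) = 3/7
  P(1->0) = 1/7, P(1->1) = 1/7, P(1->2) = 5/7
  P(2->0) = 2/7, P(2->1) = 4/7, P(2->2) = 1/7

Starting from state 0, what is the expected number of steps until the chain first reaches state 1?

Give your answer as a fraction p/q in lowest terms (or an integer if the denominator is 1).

Let h_i = expected steps to first reach 1 from state i.
Boundary: h_1 = 0.
First-step equations for the other states:
  h_0 = 1 + 2/7*h_0 + 2/7*h_1 + 3/7*h_2
  h_2 = 1 + 2/7*h_0 + 4/7*h_1 + 1/7*h_2

Substituting h_1 = 0 and rearranging gives the linear system (I - Q) h = 1:
  [5/7, -3/7] . (h_0, h_2) = 1
  [-2/7, 6/7] . (h_0, h_2) = 1

Solving yields:
  h_0 = 21/8
  h_2 = 49/24

Starting state is 0, so the expected hitting time is h_0 = 21/8.

Answer: 21/8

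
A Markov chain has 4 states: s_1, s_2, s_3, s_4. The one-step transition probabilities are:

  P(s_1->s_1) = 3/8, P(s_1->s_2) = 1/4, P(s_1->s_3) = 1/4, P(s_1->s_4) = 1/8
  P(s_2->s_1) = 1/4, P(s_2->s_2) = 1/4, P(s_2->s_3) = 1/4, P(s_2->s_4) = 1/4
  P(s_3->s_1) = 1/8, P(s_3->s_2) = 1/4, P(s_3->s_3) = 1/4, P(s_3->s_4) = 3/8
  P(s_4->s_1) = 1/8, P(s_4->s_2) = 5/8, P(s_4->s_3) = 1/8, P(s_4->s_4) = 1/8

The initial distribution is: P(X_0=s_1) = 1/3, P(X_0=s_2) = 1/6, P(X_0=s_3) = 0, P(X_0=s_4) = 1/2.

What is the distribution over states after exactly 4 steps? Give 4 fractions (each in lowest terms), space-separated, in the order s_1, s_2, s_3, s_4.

Answer: 5467/24576 2727/8192 5465/24576 1821/8192

Derivation:
Propagating the distribution step by step (d_{t+1} = d_t * P):
d_0 = (s_1=1/3, s_2=1/6, s_3=0, s_4=1/2)
  d_1[s_1] = 1/3*3/8 + 1/6*1/4 + 0*1/8 + 1/2*1/8 = 11/48
  d_1[s_2] = 1/3*1/4 + 1/6*1/4 + 0*1/4 + 1/2*5/8 = 7/16
  d_1[s_3] = 1/3*1/4 + 1/6*1/4 + 0*1/4 + 1/2*1/8 = 3/16
  d_1[s_4] = 1/3*1/8 + 1/6*1/4 + 0*3/8 + 1/2*1/8 = 7/48
d_1 = (s_1=11/48, s_2=7/16, s_3=3/16, s_4=7/48)
  d_2[s_1] = 11/48*3/8 + 7/16*1/4 + 3/16*1/8 + 7/48*1/8 = 91/384
  d_2[s_2] = 11/48*1/4 + 7/16*1/4 + 3/16*1/4 + 7/48*5/8 = 39/128
  d_2[s_3] = 11/48*1/4 + 7/16*1/4 + 3/16*1/4 + 7/48*1/8 = 89/384
  d_2[s_4] = 11/48*1/8 + 7/16*1/4 + 3/16*3/8 + 7/48*1/8 = 29/128
d_2 = (s_1=91/384, s_2=39/128, s_3=89/384, s_4=29/128)
  d_3[s_1] = 91/384*3/8 + 39/128*1/4 + 89/384*1/8 + 29/128*1/8 = 683/3072
  d_3[s_2] = 91/384*1/4 + 39/128*1/4 + 89/384*1/4 + 29/128*5/8 = 343/1024
  d_3[s_3] = 91/384*1/4 + 39/128*1/4 + 89/384*1/4 + 29/128*1/8 = 227/1024
  d_3[s_4] = 91/384*1/8 + 39/128*1/4 + 89/384*3/8 + 29/128*1/8 = 679/3072
d_3 = (s_1=683/3072, s_2=343/1024, s_3=227/1024, s_4=679/3072)
  d_4[s_1] = 683/3072*3/8 + 343/1024*1/4 + 227/1024*1/8 + 679/3072*1/8 = 5467/24576
  d_4[s_2] = 683/3072*1/4 + 343/1024*1/4 + 227/1024*1/4 + 679/3072*5/8 = 2727/8192
  d_4[s_3] = 683/3072*1/4 + 343/1024*1/4 + 227/1024*1/4 + 679/3072*1/8 = 5465/24576
  d_4[s_4] = 683/3072*1/8 + 343/1024*1/4 + 227/1024*3/8 + 679/3072*1/8 = 1821/8192
d_4 = (s_1=5467/24576, s_2=2727/8192, s_3=5465/24576, s_4=1821/8192)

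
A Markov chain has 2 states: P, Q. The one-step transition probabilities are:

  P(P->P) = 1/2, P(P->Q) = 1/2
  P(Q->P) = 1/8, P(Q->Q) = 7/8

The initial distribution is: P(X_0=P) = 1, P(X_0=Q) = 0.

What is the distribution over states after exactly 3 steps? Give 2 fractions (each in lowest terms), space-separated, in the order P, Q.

Propagating the distribution step by step (d_{t+1} = d_t * P):
d_0 = (P=1, Q=0)
  d_1[P] = 1*1/2 + 0*1/8 = 1/2
  d_1[Q] = 1*1/2 + 0*7/8 = 1/2
d_1 = (P=1/2, Q=1/2)
  d_2[P] = 1/2*1/2 + 1/2*1/8 = 5/16
  d_2[Q] = 1/2*1/2 + 1/2*7/8 = 11/16
d_2 = (P=5/16, Q=11/16)
  d_3[P] = 5/16*1/2 + 11/16*1/8 = 31/128
  d_3[Q] = 5/16*1/2 + 11/16*7/8 = 97/128
d_3 = (P=31/128, Q=97/128)

Answer: 31/128 97/128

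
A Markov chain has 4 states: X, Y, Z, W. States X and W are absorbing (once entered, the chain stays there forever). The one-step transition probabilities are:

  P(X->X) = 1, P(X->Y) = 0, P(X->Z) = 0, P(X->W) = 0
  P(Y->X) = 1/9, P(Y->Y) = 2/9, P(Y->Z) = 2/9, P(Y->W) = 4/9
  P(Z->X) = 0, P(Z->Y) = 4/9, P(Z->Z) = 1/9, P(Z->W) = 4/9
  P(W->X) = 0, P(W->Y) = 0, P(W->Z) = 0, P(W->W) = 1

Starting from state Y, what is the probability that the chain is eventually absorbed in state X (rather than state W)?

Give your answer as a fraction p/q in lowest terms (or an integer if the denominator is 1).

Let a_i = P(absorbed in X | start in state i).
Boundary conditions: a_X = 1, a_W = 0.
For each transient state i, a_i = sum_j P(i->j) * a_j:
  a_Y = 1/9*a_X + 2/9*a_Y + 2/9*a_Z + 4/9*a_W
  a_Z = 0*a_X + 4/9*a_Y + 1/9*a_Z + 4/9*a_W

Substituting a_X = 1 and a_W = 0, rearrange to (I - Q) a = r where r[i] = P(i -> X):
  [7/9, -2/9] . (a_Y, a_Z) = 1/9
  [-4/9, 8/9] . (a_Y, a_Z) = 0

Solving yields:
  a_Y = 1/6
  a_Z = 1/12

Starting state is Y, so the absorption probability is a_Y = 1/6.

Answer: 1/6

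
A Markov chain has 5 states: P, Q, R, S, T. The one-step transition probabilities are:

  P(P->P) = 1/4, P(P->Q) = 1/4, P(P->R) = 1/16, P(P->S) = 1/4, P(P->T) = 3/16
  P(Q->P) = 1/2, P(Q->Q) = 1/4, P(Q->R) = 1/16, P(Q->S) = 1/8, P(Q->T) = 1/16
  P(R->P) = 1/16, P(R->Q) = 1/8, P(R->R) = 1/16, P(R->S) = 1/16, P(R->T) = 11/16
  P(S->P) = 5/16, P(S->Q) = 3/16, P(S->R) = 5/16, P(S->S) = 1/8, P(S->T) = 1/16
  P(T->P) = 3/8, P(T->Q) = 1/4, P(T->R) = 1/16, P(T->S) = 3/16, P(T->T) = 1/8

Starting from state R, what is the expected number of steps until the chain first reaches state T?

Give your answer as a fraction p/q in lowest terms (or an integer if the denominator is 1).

Let h_i = expected steps to first reach T from state i.
Boundary: h_T = 0.
First-step equations for the other states:
  h_P = 1 + 1/4*h_P + 1/4*h_Q + 1/16*h_R + 1/4*h_S + 3/16*h_T
  h_Q = 1 + 1/2*h_P + 1/4*h_Q + 1/16*h_R + 1/8*h_S + 1/16*h_T
  h_R = 1 + 1/16*h_P + 1/8*h_Q + 1/16*h_R + 1/16*h_S + 11/16*h_T
  h_S = 1 + 5/16*h_P + 3/16*h_Q + 5/16*h_R + 1/8*h_S + 1/16*h_T

Substituting h_T = 0 and rearranging gives the linear system (I - Q) h = 1:
  [3/4, -1/4, -1/16, -1/4] . (h_P, h_Q, h_R, h_S) = 1
  [-1/2, 3/4, -1/16, -1/8] . (h_P, h_Q, h_R, h_S) = 1
  [-1/16, -1/8, 15/16, -1/16] . (h_P, h_Q, h_R, h_S) = 1
  [-5/16, -3/16, -5/16, 7/8] . (h_P, h_Q, h_R, h_S) = 1

Solving yields:
  h_P = 4224/805
  h_Q = 14272/2415
  h_R = 176/69
  h_S = 1792/345

Starting state is R, so the expected hitting time is h_R = 176/69.

Answer: 176/69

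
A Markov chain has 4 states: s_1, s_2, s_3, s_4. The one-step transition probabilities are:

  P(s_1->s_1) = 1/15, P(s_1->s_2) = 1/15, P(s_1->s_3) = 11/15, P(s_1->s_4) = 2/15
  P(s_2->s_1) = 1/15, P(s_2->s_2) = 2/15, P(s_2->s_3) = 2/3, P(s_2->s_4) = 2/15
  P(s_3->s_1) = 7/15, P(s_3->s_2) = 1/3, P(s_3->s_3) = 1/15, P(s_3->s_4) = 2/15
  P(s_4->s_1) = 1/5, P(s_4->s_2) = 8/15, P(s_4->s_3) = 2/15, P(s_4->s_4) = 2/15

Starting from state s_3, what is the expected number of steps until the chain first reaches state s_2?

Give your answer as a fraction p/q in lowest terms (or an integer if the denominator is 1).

Let h_i = expected steps to first reach s_2 from state i.
Boundary: h_s_2 = 0.
First-step equations for the other states:
  h_s_1 = 1 + 1/15*h_s_1 + 1/15*h_s_2 + 11/15*h_s_3 + 2/15*h_s_4
  h_s_3 = 1 + 7/15*h_s_1 + 1/3*h_s_2 + 1/15*h_s_3 + 2/15*h_s_4
  h_s_4 = 1 + 1/5*h_s_1 + 8/15*h_s_2 + 2/15*h_s_3 + 2/15*h_s_4

Substituting h_s_2 = 0 and rearranging gives the linear system (I - Q) h = 1:
  [14/15, -11/15, -2/15] . (h_s_1, h_s_3, h_s_4) = 1
  [-7/15, 14/15, -2/15] . (h_s_1, h_s_3, h_s_4) = 1
  [-1/5, -2/15, 13/15] . (h_s_1, h_s_3, h_s_4) = 1

Solving yields:
  h_s_1 = 5625/1313
  h_s_3 = 4725/1313
  h_s_4 = 3540/1313

Starting state is s_3, so the expected hitting time is h_s_3 = 4725/1313.

Answer: 4725/1313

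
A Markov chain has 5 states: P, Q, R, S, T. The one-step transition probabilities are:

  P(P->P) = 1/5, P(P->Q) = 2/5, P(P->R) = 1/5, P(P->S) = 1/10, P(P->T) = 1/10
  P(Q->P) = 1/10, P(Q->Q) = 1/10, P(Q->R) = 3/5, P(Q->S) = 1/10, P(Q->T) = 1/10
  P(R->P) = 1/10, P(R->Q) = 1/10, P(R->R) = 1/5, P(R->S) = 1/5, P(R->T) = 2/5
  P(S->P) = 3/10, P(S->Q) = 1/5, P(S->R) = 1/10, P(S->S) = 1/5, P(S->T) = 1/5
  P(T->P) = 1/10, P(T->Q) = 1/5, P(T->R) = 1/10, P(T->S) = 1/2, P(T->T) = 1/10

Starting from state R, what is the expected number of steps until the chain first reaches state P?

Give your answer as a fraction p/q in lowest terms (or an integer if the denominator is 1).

Let h_i = expected steps to first reach P from state i.
Boundary: h_P = 0.
First-step equations for the other states:
  h_Q = 1 + 1/10*h_P + 1/10*h_Q + 3/5*h_R + 1/10*h_S + 1/10*h_T
  h_R = 1 + 1/10*h_P + 1/10*h_Q + 1/5*h_R + 1/5*h_S + 2/5*h_T
  h_S = 1 + 3/10*h_P + 1/5*h_Q + 1/10*h_R + 1/5*h_S + 1/5*h_T
  h_T = 1 + 1/10*h_P + 1/5*h_Q + 1/10*h_R + 1/2*h_S + 1/10*h_T

Substituting h_P = 0 and rearranging gives the linear system (I - Q) h = 1:
  [9/10, -3/5, -1/10, -1/10] . (h_Q, h_R, h_S, h_T) = 1
  [-1/10, 4/5, -1/5, -2/5] . (h_Q, h_R, h_S, h_T) = 1
  [-1/5, -1/10, 4/5, -1/5] . (h_Q, h_R, h_S, h_T) = 1
  [-1/5, -1/10, -1/2, 9/10] . (h_Q, h_R, h_S, h_T) = 1

Solving yields:
  h_Q = 1454/213
  h_R = 470/71
  h_S = 1144/213
  h_T = 1352/213

Starting state is R, so the expected hitting time is h_R = 470/71.

Answer: 470/71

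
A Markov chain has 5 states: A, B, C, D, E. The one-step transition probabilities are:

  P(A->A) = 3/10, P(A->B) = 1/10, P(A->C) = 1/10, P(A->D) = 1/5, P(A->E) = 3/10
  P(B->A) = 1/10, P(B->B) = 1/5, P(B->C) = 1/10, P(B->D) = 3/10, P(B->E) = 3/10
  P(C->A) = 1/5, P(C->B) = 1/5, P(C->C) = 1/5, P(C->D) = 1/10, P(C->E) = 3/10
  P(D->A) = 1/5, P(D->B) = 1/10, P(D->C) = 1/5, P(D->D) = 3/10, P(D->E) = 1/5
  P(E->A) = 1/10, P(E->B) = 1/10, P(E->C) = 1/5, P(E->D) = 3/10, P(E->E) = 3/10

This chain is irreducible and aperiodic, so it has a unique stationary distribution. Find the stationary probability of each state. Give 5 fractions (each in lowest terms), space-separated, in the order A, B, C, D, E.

The stationary distribution satisfies pi = pi * P, i.e.:
  pi_A = 3/10*pi_A + 1/10*pi_B + 1/5*pi_C + 1/5*pi_D + 1/10*pi_E
  pi_B = 1/10*pi_A + 1/5*pi_B + 1/5*pi_C + 1/10*pi_D + 1/10*pi_E
  pi_C = 1/10*pi_A + 1/10*pi_B + 1/5*pi_C + 1/5*pi_D + 1/5*pi_E
  pi_D = 1/5*pi_A + 3/10*pi_B + 1/10*pi_C + 3/10*pi_D + 3/10*pi_E
  pi_E = 3/10*pi_A + 3/10*pi_B + 3/10*pi_C + 1/5*pi_D + 3/10*pi_E
with normalization: pi_A + pi_B + pi_C + pi_D + pi_E = 1.

Using the first 4 balance equations plus normalization, the linear system A*pi = b is:
  [-7/10, 1/10, 1/5, 1/5, 1/10] . pi = 0
  [1/10, -4/5, 1/5, 1/10, 1/10] . pi = 0
  [1/10, 1/10, -4/5, 1/5, 1/5] . pi = 0
  [1/5, 3/10, 1/10, -7/10, 3/10] . pi = 0
  [1, 1, 1, 1, 1] . pi = 1

Solving yields:
  pi_A = 1319/7443
  pi_B = 967/7443
  pi_C = 140/827
  pi_D = 1849/7443
  pi_E = 2048/7443

Verification (pi * P):
  1319/7443*3/10 + 967/7443*1/10 + 140/827*1/5 + 1849/7443*1/5 + 2048/7443*1/10 = 1319/7443 = pi_A  (ok)
  1319/7443*1/10 + 967/7443*1/5 + 140/827*1/5 + 1849/7443*1/10 + 2048/7443*1/10 = 967/7443 = pi_B  (ok)
  1319/7443*1/10 + 967/7443*1/10 + 140/827*1/5 + 1849/7443*1/5 + 2048/7443*1/5 = 140/827 = pi_C  (ok)
  1319/7443*1/5 + 967/7443*3/10 + 140/827*1/10 + 1849/7443*3/10 + 2048/7443*3/10 = 1849/7443 = pi_D  (ok)
  1319/7443*3/10 + 967/7443*3/10 + 140/827*3/10 + 1849/7443*1/5 + 2048/7443*3/10 = 2048/7443 = pi_E  (ok)

Answer: 1319/7443 967/7443 140/827 1849/7443 2048/7443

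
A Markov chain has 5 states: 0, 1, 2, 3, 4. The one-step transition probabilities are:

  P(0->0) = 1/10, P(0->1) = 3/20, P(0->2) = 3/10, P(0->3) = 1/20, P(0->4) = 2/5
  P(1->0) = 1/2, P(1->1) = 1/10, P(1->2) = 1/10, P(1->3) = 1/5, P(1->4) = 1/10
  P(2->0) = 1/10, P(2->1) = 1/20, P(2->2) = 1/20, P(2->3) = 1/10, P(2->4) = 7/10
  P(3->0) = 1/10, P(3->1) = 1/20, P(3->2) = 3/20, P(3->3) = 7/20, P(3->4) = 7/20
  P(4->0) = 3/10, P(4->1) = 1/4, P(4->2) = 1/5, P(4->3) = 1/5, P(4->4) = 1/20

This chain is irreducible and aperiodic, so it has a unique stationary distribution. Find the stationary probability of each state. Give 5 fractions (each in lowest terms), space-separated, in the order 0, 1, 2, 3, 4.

The stationary distribution satisfies pi = pi * P, i.e.:
  pi_0 = 1/10*pi_0 + 1/2*pi_1 + 1/10*pi_2 + 1/10*pi_3 + 3/10*pi_4
  pi_1 = 3/20*pi_0 + 1/10*pi_1 + 1/20*pi_2 + 1/20*pi_3 + 1/4*pi_4
  pi_2 = 3/10*pi_0 + 1/10*pi_1 + 1/20*pi_2 + 3/20*pi_3 + 1/5*pi_4
  pi_3 = 1/20*pi_0 + 1/5*pi_1 + 1/10*pi_2 + 7/20*pi_3 + 1/5*pi_4
  pi_4 = 2/5*pi_0 + 1/10*pi_1 + 7/10*pi_2 + 7/20*pi_3 + 1/20*pi_4
with normalization: pi_0 + pi_1 + pi_2 + pi_3 + pi_4 = 1.

Using the first 4 balance equations plus normalization, the linear system A*pi = b is:
  [-9/10, 1/2, 1/10, 1/10, 3/10] . pi = 0
  [3/20, -9/10, 1/20, 1/20, 1/4] . pi = 0
  [3/10, 1/10, -19/20, 3/20, 1/5] . pi = 0
  [1/20, 1/5, 1/10, -13/20, 1/5] . pi = 0
  [1, 1, 1, 1, 1] . pi = 1

Solving yields:
  pi_0 = 22679/105656
  pi_1 = 7283/52828
  pi_2 = 18267/105656
  pi_3 = 18709/105656
  pi_4 = 31435/105656

Verification (pi * P):
  22679/105656*1/10 + 7283/52828*1/2 + 18267/105656*1/10 + 18709/105656*1/10 + 31435/105656*3/10 = 22679/105656 = pi_0  (ok)
  22679/105656*3/20 + 7283/52828*1/10 + 18267/105656*1/20 + 18709/105656*1/20 + 31435/105656*1/4 = 7283/52828 = pi_1  (ok)
  22679/105656*3/10 + 7283/52828*1/10 + 18267/105656*1/20 + 18709/105656*3/20 + 31435/105656*1/5 = 18267/105656 = pi_2  (ok)
  22679/105656*1/20 + 7283/52828*1/5 + 18267/105656*1/10 + 18709/105656*7/20 + 31435/105656*1/5 = 18709/105656 = pi_3  (ok)
  22679/105656*2/5 + 7283/52828*1/10 + 18267/105656*7/10 + 18709/105656*7/20 + 31435/105656*1/20 = 31435/105656 = pi_4  (ok)

Answer: 22679/105656 7283/52828 18267/105656 18709/105656 31435/105656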